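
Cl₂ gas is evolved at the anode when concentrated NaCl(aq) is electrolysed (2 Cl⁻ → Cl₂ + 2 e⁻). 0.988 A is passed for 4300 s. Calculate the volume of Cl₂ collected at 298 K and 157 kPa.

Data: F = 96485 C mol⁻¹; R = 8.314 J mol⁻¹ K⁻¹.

Q = I·t = 0.9880 A × 4300.0 s = 4248 C.
n(e⁻) = Q/F = 4248 / 96485 = 0.04403 mol.
2 electrons are transferred per Cl₂ molecule, so n(Cl₂) = 0.04403 / 2 = 0.02202 mol.
V = nRT/P = (0.02202 × 8.314 × 298) / (157 × 10³ Pa) = 3.47 × 10⁻⁴ m³ = 0.347 L.

0.347 L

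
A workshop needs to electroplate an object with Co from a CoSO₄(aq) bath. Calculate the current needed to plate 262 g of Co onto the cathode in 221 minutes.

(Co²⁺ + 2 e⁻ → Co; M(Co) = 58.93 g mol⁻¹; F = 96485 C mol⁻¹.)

n(Co) = 262 / 58.93 = 4.446 mol.
n(e⁻) = 2 × 4.446 = 8.892 mol.
Q = n(e⁻)·F = 8.892 × 96485 = 857900 C.
I = Q/t = 857900 / 13260 s = 64.7 A.

64.7 A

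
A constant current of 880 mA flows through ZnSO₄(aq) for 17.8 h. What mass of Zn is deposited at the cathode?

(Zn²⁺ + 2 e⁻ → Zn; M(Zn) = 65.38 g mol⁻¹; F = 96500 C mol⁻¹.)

19.1 g

Q = I·t = 0.8800 A × 64080 s = 56390 C.
n(e⁻) = Q/F = 56390 / 96500 = 0.5844 mol.
Zn²⁺ + 2 e⁻ → Zn, so n(Zn) = n(e⁻)/2 = 0.2922 mol.
m = n·M = 0.2922 × 65.38 = 19.1 g.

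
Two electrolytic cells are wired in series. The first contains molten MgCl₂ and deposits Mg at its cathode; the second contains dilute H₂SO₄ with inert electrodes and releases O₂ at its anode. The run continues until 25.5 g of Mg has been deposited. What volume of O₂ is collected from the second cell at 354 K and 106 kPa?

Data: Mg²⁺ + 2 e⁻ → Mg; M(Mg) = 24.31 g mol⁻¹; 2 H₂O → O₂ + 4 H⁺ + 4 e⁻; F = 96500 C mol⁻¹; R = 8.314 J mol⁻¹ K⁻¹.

14.6 L

n(Mg) = 25.5 / 24.31 = 1.049 mol, so n(e⁻) = 2 × 1.049 = 2.098 mol.
The cells are in series, so the same 2.098 mol of electrons passes through the second cell.
2 H₂O → O₂ + 4 H⁺ + 4 e⁻ — 4 mol e⁻ per mol O₂, so n(O₂) = 2.098/4 = 0.5245 mol.
V = nRT/P = (0.5245 × 8.314 × 354) / (106 × 10³) = 0.0146 m³ = 14.6 L.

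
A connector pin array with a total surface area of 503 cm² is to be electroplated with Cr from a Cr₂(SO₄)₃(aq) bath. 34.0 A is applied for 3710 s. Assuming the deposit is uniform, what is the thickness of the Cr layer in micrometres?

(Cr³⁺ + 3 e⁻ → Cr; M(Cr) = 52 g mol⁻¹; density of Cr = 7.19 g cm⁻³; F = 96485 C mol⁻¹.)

Q = I·t = 34.00 × 3710.0 = 126100 C; n(e⁻) = 1.307 mol.
n(Cr) = n(e⁻)/3 = 0.4358 mol, so m = 0.4358 × 52 = 22.66 g.
Volume = m/ρ = 22.66 / 7.19 = 3.152 cm³.
Thickness = V/A = 3.152 / 503 = 0.00627 cm = 62.7 μm.

62.7 μm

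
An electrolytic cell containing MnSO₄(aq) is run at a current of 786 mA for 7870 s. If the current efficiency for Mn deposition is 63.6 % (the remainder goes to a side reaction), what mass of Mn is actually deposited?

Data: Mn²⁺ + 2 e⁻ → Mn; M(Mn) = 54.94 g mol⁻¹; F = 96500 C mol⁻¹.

Q = I·t = 0.7860 × 7870.0 = 6186 C.
n(e⁻) = 6186/96500 = 0.06410 mol; theoretically n(Mn) = 0.06410/2 = 0.03205 mol, m_theo = 1.761 g.
At 63.6 % efficiency, m_actual = 0.636 × 1.761 = 1.12 g.

1.12 g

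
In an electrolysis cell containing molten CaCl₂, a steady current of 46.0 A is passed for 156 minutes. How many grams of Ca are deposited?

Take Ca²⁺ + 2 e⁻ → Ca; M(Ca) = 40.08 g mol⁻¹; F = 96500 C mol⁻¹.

Q = I·t = 46.00 A × 9360.0 s = 430600 C.
n(e⁻) = Q/F = 430600 / 96500 = 4.462 mol.
Ca²⁺ + 2 e⁻ → Ca, so n(Ca) = n(e⁻)/2 = 2.231 mol.
m = n·M = 2.231 × 40.08 = 89.4 g.

89.4 g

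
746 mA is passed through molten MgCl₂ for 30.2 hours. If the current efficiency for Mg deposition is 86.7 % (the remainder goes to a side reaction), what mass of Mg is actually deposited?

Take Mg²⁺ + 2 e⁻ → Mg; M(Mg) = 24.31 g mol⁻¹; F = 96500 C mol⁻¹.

8.86 g

Q = I·t = 0.7460 × 108720 = 81110 C.
n(e⁻) = 81110/96500 = 0.8405 mol; theoretically n(Mg) = 0.8405/2 = 0.4202 mol, m_theo = 10.22 g.
At 86.7 % efficiency, m_actual = 0.867 × 10.22 = 8.86 g.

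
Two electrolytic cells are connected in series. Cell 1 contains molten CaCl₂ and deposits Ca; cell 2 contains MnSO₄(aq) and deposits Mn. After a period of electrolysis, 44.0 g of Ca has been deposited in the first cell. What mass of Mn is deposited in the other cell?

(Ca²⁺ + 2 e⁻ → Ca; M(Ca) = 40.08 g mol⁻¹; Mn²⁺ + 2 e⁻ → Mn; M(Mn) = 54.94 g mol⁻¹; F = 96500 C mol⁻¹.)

60.3 g

n(Ca) = 44.0 / 40.08 = 1.098 mol.
Since Ca²⁺ + 2 e⁻ → Ca, n(e⁻) passed = 2 × 1.098 = 2.196 mol.
Cells in series carry the same charge, so the same 2.196 mol of electrons passes through cell 2.
Mn²⁺ + 2 e⁻ → Mn, so n(Mn) = 2.196 / 2 = 1.098 mol.
m(Mn) = 1.098 × 54.94 = 60.3 g.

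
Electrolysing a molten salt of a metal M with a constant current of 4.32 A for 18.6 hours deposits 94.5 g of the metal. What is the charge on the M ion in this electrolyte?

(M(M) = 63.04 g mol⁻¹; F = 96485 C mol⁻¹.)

+2

Q = I·t = 4.320 A × 66960 s = 289300 C, so n(e⁻) = 289300/96485 = 2.998 mol.
n(M) deposited = 94.5 / 63.04 = 1.499 mol.
Electrons per atom = n(e⁻)/n(M) = 2.998 / 1.499 = 2.00 ≈ 2, so the ion is M²⁺.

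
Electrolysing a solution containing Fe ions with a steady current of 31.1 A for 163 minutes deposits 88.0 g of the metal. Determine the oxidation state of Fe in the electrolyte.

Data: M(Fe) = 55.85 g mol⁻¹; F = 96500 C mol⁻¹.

Q = I·t = 31.10 A × 9780.0 s = 304200 C, so n(e⁻) = 304200/96500 = 3.152 mol.
n(Fe) deposited = 88.0 / 55.85 = 1.576 mol.
Electrons per atom = n(e⁻)/n(Fe) = 3.152 / 1.576 = 2.00 ≈ 2, so the ion is Fe²⁺.

+2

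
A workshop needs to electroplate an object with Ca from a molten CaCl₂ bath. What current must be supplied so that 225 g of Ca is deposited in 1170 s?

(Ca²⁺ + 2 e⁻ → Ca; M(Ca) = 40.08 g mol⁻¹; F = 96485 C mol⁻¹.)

n(Ca) = 225 / 40.08 = 5.614 mol.
n(e⁻) = 2 × 5.614 = 11.23 mol.
Q = n(e⁻)·F = 11.23 × 96485 = 1083000 C.
I = Q/t = 1083000 / 1170.0 s = 926 A.

926 A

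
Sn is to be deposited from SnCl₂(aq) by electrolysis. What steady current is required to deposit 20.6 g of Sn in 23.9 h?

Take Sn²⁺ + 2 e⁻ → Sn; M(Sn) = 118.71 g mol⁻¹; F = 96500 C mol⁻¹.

0.389 A

n(Sn) = 20.6 / 118.71 = 0.1735 mol.
n(e⁻) = 2 × 0.1735 = 0.3471 mol.
Q = n(e⁻)·F = 0.3471 × 96500 = 33490 C.
I = Q/t = 33490 / 86040 s = 0.389 A.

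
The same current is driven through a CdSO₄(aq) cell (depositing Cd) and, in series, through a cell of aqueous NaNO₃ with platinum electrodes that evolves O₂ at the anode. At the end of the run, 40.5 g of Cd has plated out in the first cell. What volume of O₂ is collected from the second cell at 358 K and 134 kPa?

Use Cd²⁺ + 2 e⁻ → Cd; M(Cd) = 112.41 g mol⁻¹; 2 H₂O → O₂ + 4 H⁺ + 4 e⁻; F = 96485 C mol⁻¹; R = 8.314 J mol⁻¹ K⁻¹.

n(Cd) = 40.5 / 112.41 = 0.3603 mol, so n(e⁻) = 2 × 0.3603 = 0.7206 mol.
The cells are in series, so the same 0.7206 mol of electrons passes through the second cell.
2 H₂O → O₂ + 4 H⁺ + 4 e⁻ — 4 mol e⁻ per mol O₂, so n(O₂) = 0.7206/4 = 0.1801 mol.
V = nRT/P = (0.1801 × 8.314 × 358) / (134 × 10³) = 0.00400 m³ = 4.00 L.

4.00 L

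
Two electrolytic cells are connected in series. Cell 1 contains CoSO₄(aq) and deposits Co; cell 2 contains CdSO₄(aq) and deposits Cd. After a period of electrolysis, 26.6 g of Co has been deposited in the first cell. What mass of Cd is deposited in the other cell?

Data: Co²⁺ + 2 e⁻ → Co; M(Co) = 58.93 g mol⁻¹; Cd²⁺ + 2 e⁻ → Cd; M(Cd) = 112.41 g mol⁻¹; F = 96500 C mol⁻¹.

50.7 g

n(Co) = 26.6 / 58.93 = 0.4514 mol.
Since Co²⁺ + 2 e⁻ → Co, n(e⁻) passed = 2 × 0.4514 = 0.9028 mol.
Cells in series carry the same charge, so the same 0.9028 mol of electrons passes through cell 2.
Cd²⁺ + 2 e⁻ → Cd, so n(Cd) = 0.9028 / 2 = 0.4514 mol.
m(Cd) = 0.4514 × 112.41 = 50.7 g.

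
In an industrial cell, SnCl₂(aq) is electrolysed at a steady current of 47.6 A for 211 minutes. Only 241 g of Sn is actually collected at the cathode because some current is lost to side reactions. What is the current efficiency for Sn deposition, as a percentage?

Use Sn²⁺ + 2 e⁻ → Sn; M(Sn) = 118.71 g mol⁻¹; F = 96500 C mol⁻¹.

65.0 %

Q = I·t = 47.60 × 12660 = 602600 C; n(e⁻) = 602600/96500 = 6.245 mol.
Theoretical n(Sn) = n(e⁻)/2 = 3.122 mol, i.e. m_theo = 3.122 × 118.71 = 370.7 g.
Efficiency = m_actual / m_theo = 241 / 370.7 = 65.0 %.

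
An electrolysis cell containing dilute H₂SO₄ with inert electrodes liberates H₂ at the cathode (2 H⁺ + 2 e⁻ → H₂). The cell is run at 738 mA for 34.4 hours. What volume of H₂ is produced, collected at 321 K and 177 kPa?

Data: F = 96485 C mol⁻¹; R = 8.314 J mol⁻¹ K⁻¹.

7.14 L

Q = I·t = 0.7380 A × 123840 s = 91390 C.
n(e⁻) = Q/F = 91390 / 96485 = 0.9472 mol.
2 electrons are transferred per H₂ molecule, so n(H₂) = 0.9472 / 2 = 0.4736 mol.
V = nRT/P = (0.4736 × 8.314 × 321) / (177 × 10³ Pa) = 0.00714 m³ = 7.14 L.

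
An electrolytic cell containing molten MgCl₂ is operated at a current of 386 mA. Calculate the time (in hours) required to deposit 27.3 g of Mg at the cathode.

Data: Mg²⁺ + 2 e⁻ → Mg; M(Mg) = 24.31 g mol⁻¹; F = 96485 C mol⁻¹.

156 h

n(Mg) = m/M = 27.3 / 24.31 = 1.123 mol.
Each Mg atom requires 2 electrons, so n(e⁻) = 2 × 1.123 = 2.246 mol.
Q = n(e⁻)·F = 2.246 × 96485 = 216700 C.
t = Q/I = 216700 / 0.3860 A = 561400 s = 156 h.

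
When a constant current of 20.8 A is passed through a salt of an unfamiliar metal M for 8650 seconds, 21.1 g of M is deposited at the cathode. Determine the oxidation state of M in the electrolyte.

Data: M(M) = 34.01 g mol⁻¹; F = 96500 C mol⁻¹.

Q = I·t = 20.80 A × 8650.0 s = 179900 C, so n(e⁻) = 179900/96500 = 1.864 mol.
n(M) deposited = 21.1 / 34.01 = 0.6204 mol.
Electrons per atom = n(e⁻)/n(M) = 1.864 / 0.6204 = 3.01 ≈ 3, so the ion is M³⁺.

+3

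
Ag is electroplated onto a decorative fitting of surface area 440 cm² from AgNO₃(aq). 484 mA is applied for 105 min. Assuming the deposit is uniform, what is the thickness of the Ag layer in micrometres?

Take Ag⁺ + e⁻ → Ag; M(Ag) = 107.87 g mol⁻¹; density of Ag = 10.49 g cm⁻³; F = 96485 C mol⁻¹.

Q = I·t = 0.4840 × 6300.0 = 3049 C; n(e⁻) = 0.03160 mol.
n(Ag) = n(e⁻)/1 = 0.03160 mol, so m = 0.03160 × 107.87 = 3.409 g.
Volume = m/ρ = 3.409 / 10.49 = 0.3250 cm³.
Thickness = V/A = 0.3250 / 440 = 7.39 × 10⁻⁴ cm = 7.39 μm.

7.39 μm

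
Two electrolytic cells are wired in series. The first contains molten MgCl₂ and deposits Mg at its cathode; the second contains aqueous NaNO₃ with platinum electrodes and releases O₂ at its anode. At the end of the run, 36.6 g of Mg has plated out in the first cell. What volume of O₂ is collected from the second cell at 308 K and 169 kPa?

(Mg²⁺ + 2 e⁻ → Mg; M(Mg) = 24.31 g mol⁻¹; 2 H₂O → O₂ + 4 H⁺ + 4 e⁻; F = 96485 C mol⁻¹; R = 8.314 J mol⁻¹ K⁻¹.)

n(Mg) = 36.6 / 24.31 = 1.506 mol, so n(e⁻) = 2 × 1.506 = 3.011 mol.
The cells are in series, so the same 3.011 mol of electrons passes through the second cell.
2 H₂O → O₂ + 4 H⁺ + 4 e⁻ — 4 mol e⁻ per mol O₂, so n(O₂) = 3.011/4 = 0.7528 mol.
V = nRT/P = (0.7528 × 8.314 × 308) / (169 × 10³) = 0.0114 m³ = 11.4 L.

11.4 L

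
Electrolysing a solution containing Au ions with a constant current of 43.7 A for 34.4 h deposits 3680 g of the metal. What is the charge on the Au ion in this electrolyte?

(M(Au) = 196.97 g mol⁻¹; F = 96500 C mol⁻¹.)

Q = I·t = 43.70 A × 123840 s = 5412000 C, so n(e⁻) = 5412000/96500 = 56.08 mol.
n(Au) deposited = 3680 / 196.97 = 18.68 mol.
Electrons per atom = n(e⁻)/n(Au) = 56.08 / 18.68 = 3.00 ≈ 3, so the ion is Au³⁺.

+3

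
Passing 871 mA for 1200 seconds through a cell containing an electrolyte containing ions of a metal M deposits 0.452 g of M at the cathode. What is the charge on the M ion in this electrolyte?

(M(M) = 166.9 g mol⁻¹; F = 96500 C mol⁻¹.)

Q = I·t = 0.8710 A × 1200.0 s = 1045 C, so n(e⁻) = 1045/96500 = 0.01083 mol.
n(M) deposited = 0.452 / 166.9 = 0.002708 mol.
Electrons per atom = n(e⁻)/n(M) = 0.01083 / 0.002708 = 4.00 ≈ 4, so the ion is M⁴⁺.

+4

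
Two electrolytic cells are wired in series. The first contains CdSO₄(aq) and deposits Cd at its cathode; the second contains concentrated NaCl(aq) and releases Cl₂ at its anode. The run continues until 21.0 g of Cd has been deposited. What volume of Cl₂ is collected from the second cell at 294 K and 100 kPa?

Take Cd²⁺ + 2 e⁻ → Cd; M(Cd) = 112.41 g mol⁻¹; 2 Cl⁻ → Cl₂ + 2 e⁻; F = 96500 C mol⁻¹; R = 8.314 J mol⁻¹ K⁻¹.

n(Cd) = 21.0 / 112.41 = 0.1868 mol, so n(e⁻) = 2 × 0.1868 = 0.3736 mol.
The cells are in series, so the same 0.3736 mol of electrons passes through the second cell.
2 Cl⁻ → Cl₂ + 2 e⁻ — 2 mol e⁻ per mol Cl₂, so n(Cl₂) = 0.3736/2 = 0.1868 mol.
V = nRT/P = (0.1868 × 8.314 × 294) / (100 × 10³) = 0.00457 m³ = 4.57 L.

4.57 L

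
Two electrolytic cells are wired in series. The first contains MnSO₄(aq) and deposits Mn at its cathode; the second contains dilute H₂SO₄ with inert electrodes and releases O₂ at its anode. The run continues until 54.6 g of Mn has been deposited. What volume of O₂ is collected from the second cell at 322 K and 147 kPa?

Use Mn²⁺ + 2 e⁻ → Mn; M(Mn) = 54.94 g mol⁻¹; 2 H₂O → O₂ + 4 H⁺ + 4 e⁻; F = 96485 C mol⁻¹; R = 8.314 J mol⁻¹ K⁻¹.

n(Mn) = 54.6 / 54.94 = 0.9938 mol, so n(e⁻) = 2 × 0.9938 = 1.988 mol.
The cells are in series, so the same 1.988 mol of electrons passes through the second cell.
2 H₂O → O₂ + 4 H⁺ + 4 e⁻ — 4 mol e⁻ per mol O₂, so n(O₂) = 1.988/4 = 0.4969 mol.
V = nRT/P = (0.4969 × 8.314 × 322) / (147 × 10³) = 0.00905 m³ = 9.05 L.

9.05 L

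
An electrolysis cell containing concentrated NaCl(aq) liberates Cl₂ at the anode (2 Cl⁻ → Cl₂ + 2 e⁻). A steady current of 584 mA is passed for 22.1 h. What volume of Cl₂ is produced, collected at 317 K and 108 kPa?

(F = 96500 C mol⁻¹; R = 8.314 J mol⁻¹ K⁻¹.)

5.87 L

Q = I·t = 0.5840 A × 79560 s = 46460 C.
n(e⁻) = Q/F = 46460 / 96500 = 0.4815 mol.
2 electrons are transferred per Cl₂ molecule, so n(Cl₂) = 0.4815 / 2 = 0.2407 mol.
V = nRT/P = (0.2407 × 8.314 × 317) / (108 × 10³ Pa) = 0.00587 m³ = 5.87 L.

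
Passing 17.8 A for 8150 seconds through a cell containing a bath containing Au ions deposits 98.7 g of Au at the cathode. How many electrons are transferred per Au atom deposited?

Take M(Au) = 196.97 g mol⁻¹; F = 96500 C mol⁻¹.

3

Q = I·t = 17.80 A × 8150.0 s = 145100 C, so n(e⁻) = 145100/96500 = 1.503 mol.
n(Au) deposited = 98.7 / 196.97 = 0.5011 mol.
Electrons per atom = n(e⁻)/n(Au) = 1.503 / 0.5011 = 3.00 ≈ 3, so the ion is Au³⁺.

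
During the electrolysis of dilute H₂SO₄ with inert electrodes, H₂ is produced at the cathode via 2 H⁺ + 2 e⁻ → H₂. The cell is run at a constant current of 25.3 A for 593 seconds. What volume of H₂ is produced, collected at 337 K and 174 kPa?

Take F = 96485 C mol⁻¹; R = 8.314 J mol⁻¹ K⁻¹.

1.25 L

Q = I·t = 25.30 A × 593.00 s = 15000 C.
n(e⁻) = Q/F = 15000 / 96485 = 0.1555 mol.
2 electrons are transferred per H₂ molecule, so n(H₂) = 0.1555 / 2 = 0.07775 mol.
V = nRT/P = (0.07775 × 8.314 × 337) / (174 × 10³ Pa) = 0.00125 m³ = 1.25 L.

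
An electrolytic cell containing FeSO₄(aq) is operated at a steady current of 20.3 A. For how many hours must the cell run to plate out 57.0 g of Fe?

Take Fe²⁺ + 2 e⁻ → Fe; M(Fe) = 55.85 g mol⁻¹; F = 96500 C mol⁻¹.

2.70 h

n(Fe) = m/M = 57.0 / 55.85 = 1.021 mol.
Each Fe atom requires 2 electrons, so n(e⁻) = 2 × 1.021 = 2.041 mol.
Q = n(e⁻)·F = 2.041 × 96500 = 197000 C.
t = Q/I = 197000 / 20.30 A = 9703 s = 2.70 h.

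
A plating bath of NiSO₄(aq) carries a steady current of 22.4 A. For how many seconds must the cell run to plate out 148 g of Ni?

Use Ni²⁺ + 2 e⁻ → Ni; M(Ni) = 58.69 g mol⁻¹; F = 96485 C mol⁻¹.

n(Ni) = m/M = 148 / 58.69 = 2.522 mol.
Each Ni atom requires 2 electrons, so n(e⁻) = 2 × 2.522 = 5.043 mol.
Q = n(e⁻)·F = 5.043 × 96485 = 486600 C.
t = Q/I = 486600 / 22.40 A = 21720 s.

21700 s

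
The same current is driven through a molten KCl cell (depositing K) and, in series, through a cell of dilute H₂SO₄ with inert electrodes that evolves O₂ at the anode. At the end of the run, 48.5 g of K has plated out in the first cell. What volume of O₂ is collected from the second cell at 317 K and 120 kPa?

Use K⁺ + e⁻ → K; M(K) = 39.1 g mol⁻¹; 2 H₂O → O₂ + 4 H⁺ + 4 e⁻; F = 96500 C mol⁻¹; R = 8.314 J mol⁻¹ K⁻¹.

n(K) = 48.5 / 39.1 = 1.240 mol, so n(e⁻) = 1 × 1.240 = 1.240 mol.
The cells are in series, so the same 1.240 mol of electrons passes through the second cell.
2 H₂O → O₂ + 4 H⁺ + 4 e⁻ — 4 mol e⁻ per mol O₂, so n(O₂) = 1.240/4 = 0.3101 mol.
V = nRT/P = (0.3101 × 8.314 × 317) / (120 × 10³) = 0.00681 m³ = 6.81 L.

6.81 L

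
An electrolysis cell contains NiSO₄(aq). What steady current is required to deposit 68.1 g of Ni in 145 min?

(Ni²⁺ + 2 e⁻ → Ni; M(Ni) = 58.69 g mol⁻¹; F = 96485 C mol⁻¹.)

n(Ni) = 68.1 / 58.69 = 1.160 mol.
n(e⁻) = 2 × 1.160 = 2.321 mol.
Q = n(e⁻)·F = 2.321 × 96485 = 223900 C.
I = Q/t = 223900 / 8700.0 s = 25.7 A.

25.7 A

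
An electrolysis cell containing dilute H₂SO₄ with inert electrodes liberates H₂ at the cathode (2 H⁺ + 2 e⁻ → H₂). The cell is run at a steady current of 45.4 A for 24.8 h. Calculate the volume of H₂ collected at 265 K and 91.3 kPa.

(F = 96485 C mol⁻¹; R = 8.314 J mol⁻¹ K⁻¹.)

Q = I·t = 45.40 A × 89280 s = 4053000 C.
n(e⁻) = Q/F = 4053000 / 96485 = 42.01 mol.
2 electrons are transferred per H₂ molecule, so n(H₂) = 42.01 / 2 = 21.00 mol.
V = nRT/P = (21.00 × 8.314 × 265) / (91.3 × 10³ Pa) = 0.507 m³ = 507 L.

507 L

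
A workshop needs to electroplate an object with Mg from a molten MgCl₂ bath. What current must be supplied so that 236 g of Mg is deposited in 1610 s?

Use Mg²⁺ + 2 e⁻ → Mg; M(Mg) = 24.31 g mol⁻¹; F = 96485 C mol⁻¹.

1160 A

n(Mg) = 236 / 24.31 = 9.708 mol.
n(e⁻) = 2 × 9.708 = 19.42 mol.
Q = n(e⁻)·F = 19.42 × 96485 = 1873000 C.
I = Q/t = 1873000 / 1610.0 s = 1160 A.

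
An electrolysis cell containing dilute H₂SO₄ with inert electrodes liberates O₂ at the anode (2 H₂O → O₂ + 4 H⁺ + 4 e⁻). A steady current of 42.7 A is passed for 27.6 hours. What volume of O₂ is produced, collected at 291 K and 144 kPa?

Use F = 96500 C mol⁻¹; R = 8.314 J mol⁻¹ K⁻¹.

Q = I·t = 42.70 A × 99360 s = 4243000 C.
n(e⁻) = Q/F = 4243000 / 96500 = 43.97 mol.
4 electrons are transferred per O₂ molecule, so n(O₂) = 43.97 / 4 = 10.99 mol.
V = nRT/P = (10.99 × 8.314 × 291) / (144 × 10³ Pa) = 0.185 m³ = 185 L.

185 L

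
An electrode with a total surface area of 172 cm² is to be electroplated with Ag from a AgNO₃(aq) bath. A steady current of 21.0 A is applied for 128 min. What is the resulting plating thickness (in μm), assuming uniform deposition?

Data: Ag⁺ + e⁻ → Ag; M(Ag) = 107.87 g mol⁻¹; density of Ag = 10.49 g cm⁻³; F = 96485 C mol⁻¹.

999 μm

Q = I·t = 21.00 × 7680.0 = 161300 C; n(e⁻) = 1.672 mol.
n(Ag) = n(e⁻)/1 = 1.672 mol, so m = 1.672 × 107.87 = 180.3 g.
Volume = m/ρ = 180.3 / 10.49 = 17.19 cm³.
Thickness = V/A = 17.19 / 172 = 0.0999 cm = 999 μm.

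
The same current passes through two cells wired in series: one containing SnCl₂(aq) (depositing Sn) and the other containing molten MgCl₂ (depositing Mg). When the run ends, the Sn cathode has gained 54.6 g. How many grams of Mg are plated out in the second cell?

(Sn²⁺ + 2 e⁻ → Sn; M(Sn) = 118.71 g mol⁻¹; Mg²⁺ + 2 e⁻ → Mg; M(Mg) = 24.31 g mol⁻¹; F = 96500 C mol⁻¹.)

11.2 g

n(Sn) = 54.6 / 118.71 = 0.4599 mol.
Since Sn²⁺ + 2 e⁻ → Sn, n(e⁻) passed = 2 × 0.4599 = 0.9199 mol.
Cells in series carry the same charge, so the same 0.9199 mol of electrons passes through cell 2.
Mg²⁺ + 2 e⁻ → Mg, so n(Mg) = 0.9199 / 2 = 0.4599 mol.
m(Mg) = 0.4599 × 24.31 = 11.2 g.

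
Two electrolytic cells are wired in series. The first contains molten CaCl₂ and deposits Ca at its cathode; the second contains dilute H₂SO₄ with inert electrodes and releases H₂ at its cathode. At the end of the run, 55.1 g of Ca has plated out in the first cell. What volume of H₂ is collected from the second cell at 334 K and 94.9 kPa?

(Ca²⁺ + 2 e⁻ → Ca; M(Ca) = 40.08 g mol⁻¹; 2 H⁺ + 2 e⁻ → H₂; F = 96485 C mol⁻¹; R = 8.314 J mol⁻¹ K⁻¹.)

40.2 L

n(Ca) = 55.1 / 40.08 = 1.375 mol, so n(e⁻) = 2 × 1.375 = 2.750 mol.
The cells are in series, so the same 2.750 mol of electrons passes through the second cell.
2 H⁺ + 2 e⁻ → H₂ — 2 mol e⁻ per mol H₂, so n(H₂) = 2.750/2 = 1.375 mol.
V = nRT/P = (1.375 × 8.314 × 334) / (94.9 × 10³) = 0.0402 m³ = 40.2 L.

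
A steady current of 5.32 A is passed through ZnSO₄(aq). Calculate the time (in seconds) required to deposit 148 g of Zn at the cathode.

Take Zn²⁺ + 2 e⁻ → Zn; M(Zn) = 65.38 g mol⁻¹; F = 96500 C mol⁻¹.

n(Zn) = m/M = 148 / 65.38 = 2.264 mol.
Each Zn atom requires 2 electrons, so n(e⁻) = 2 × 2.264 = 4.527 mol.
Q = n(e⁻)·F = 4.527 × 96500 = 436900 C.
t = Q/I = 436900 / 5.320 A = 82120 s.

82100 s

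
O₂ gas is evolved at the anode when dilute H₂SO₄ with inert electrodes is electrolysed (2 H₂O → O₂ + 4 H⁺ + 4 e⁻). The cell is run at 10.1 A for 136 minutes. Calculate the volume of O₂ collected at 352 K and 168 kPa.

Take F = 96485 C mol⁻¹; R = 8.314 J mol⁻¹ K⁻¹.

Q = I·t = 10.10 A × 8160.0 s = 82420 C.
n(e⁻) = Q/F = 82420 / 96485 = 0.8542 mol.
4 electrons are transferred per O₂ molecule, so n(O₂) = 0.8542 / 4 = 0.2135 mol.
V = nRT/P = (0.2135 × 8.314 × 352) / (168 × 10³ Pa) = 0.00372 m³ = 3.72 L.

3.72 L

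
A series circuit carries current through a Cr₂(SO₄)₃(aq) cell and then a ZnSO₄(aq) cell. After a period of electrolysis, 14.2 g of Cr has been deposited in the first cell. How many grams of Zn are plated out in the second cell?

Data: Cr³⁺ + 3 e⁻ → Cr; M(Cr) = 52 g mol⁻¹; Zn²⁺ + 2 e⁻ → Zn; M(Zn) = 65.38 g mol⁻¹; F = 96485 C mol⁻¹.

n(Cr) = 14.2 / 52 = 0.2731 mol.
Since Cr³⁺ + 3 e⁻ → Cr, n(e⁻) passed = 3 × 0.2731 = 0.8192 mol.
Cells in series carry the same charge, so the same 0.8192 mol of electrons passes through cell 2.
Zn²⁺ + 2 e⁻ → Zn, so n(Zn) = 0.8192 / 2 = 0.4096 mol.
m(Zn) = 0.4096 × 65.38 = 26.8 g.

26.8 g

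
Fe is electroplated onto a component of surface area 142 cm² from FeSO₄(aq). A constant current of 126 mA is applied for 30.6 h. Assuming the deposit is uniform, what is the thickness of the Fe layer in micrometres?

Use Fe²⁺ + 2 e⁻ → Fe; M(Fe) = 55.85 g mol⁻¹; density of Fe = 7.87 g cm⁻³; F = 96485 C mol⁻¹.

35.9 μm

Q = I·t = 0.1260 × 110160 = 13880 C; n(e⁻) = 0.1439 mol.
n(Fe) = n(e⁻)/2 = 0.07193 mol, so m = 0.07193 × 55.85 = 4.017 g.
Volume = m/ρ = 4.017 / 7.87 = 0.5104 cm³.
Thickness = V/A = 0.5104 / 142 = 0.00359 cm = 35.9 μm.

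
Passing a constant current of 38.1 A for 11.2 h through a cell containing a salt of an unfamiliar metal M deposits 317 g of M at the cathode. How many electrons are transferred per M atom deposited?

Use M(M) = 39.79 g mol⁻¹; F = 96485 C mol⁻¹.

Q = I·t = 38.10 A × 40320 s = 1536000 C, so n(e⁻) = 1536000/96485 = 15.92 mol.
n(M) deposited = 317 / 39.79 = 7.967 mol.
Electrons per atom = n(e⁻)/n(M) = 15.92 / 7.967 = 2.00 ≈ 2, so the ion is M²⁺.

2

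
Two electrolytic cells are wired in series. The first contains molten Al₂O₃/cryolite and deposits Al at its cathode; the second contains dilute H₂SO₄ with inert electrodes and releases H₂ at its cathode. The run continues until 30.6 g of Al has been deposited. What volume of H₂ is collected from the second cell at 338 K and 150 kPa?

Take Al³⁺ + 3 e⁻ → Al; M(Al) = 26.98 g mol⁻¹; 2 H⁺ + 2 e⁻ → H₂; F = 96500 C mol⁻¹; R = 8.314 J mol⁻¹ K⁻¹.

31.9 L

n(Al) = 30.6 / 26.98 = 1.134 mol, so n(e⁻) = 3 × 1.134 = 3.403 mol.
The cells are in series, so the same 3.403 mol of electrons passes through the second cell.
2 H⁺ + 2 e⁻ → H₂ — 2 mol e⁻ per mol H₂, so n(H₂) = 3.403/2 = 1.701 mol.
V = nRT/P = (1.701 × 8.314 × 338) / (150 × 10³) = 0.0319 m³ = 31.9 L.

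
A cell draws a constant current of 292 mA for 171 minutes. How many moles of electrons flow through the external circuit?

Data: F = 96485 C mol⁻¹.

Q = I·t = 0.2920 A × 10260 s = 2996 C.
n(e⁻) = Q/F = 2996 / 96485 = 0.0311 mol.

0.0311 mol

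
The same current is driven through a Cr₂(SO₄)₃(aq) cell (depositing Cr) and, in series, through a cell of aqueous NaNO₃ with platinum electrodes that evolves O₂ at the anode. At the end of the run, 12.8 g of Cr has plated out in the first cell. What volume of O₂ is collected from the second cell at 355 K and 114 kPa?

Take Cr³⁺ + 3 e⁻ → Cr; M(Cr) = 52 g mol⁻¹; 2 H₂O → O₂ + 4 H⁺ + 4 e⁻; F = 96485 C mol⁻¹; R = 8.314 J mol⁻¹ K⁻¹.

n(Cr) = 12.8 / 52 = 0.2462 mol, so n(e⁻) = 3 × 0.2462 = 0.7385 mol.
The cells are in series, so the same 0.7385 mol of electrons passes through the second cell.
2 H₂O → O₂ + 4 H⁺ + 4 e⁻ — 4 mol e⁻ per mol O₂, so n(O₂) = 0.7385/4 = 0.1846 mol.
V = nRT/P = (0.1846 × 8.314 × 355) / (114 × 10³) = 0.00478 m³ = 4.78 L.

4.78 L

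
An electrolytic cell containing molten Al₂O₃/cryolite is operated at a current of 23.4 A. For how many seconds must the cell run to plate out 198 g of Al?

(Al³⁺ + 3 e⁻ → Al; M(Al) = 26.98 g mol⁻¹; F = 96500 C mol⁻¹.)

90800 s

n(Al) = m/M = 198 / 26.98 = 7.339 mol.
Each Al atom requires 3 electrons, so n(e⁻) = 3 × 7.339 = 22.02 mol.
Q = n(e⁻)·F = 22.02 × 96500 = 2125000 C.
t = Q/I = 2125000 / 23.40 A = 90790 s.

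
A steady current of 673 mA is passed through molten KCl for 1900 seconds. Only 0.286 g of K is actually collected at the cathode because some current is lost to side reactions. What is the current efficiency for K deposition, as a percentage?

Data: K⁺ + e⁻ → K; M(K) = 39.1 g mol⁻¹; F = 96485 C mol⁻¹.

55.2 %

Q = I·t = 0.6730 × 1900.0 = 1279 C; n(e⁻) = 1279/96485 = 0.01325 mol.
Theoretical n(K) = n(e⁻)/1 = 0.01325 mol, i.e. m_theo = 0.01325 × 39.1 = 0.5182 g.
Efficiency = m_actual / m_theo = 0.286 / 0.5182 = 55.2 %.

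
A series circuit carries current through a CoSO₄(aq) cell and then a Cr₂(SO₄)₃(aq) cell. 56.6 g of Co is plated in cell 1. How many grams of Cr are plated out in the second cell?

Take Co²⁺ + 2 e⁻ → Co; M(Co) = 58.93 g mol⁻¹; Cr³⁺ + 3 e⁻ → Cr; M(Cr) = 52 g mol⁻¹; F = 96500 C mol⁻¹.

n(Co) = 56.6 / 58.93 = 0.9605 mol.
Since Co²⁺ + 2 e⁻ → Co, n(e⁻) passed = 2 × 0.9605 = 1.921 mol.
Cells in series carry the same charge, so the same 1.921 mol of electrons passes through cell 2.
Cr³⁺ + 3 e⁻ → Cr, so n(Cr) = 1.921 / 3 = 0.6403 mol.
m(Cr) = 0.6403 × 52 = 33.3 g.

33.3 g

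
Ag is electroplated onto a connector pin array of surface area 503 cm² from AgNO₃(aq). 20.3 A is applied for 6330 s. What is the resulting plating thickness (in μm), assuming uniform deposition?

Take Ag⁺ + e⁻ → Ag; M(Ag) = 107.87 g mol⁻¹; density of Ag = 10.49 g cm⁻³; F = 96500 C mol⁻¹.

272 μm

Q = I·t = 20.30 × 6330.0 = 128500 C; n(e⁻) = 1.332 mol.
n(Ag) = n(e⁻)/1 = 1.332 mol, so m = 1.332 × 107.87 = 143.6 g.
Volume = m/ρ = 143.6 / 10.49 = 13.69 cm³.
Thickness = V/A = 13.69 / 503 = 0.0272 cm = 272 μm.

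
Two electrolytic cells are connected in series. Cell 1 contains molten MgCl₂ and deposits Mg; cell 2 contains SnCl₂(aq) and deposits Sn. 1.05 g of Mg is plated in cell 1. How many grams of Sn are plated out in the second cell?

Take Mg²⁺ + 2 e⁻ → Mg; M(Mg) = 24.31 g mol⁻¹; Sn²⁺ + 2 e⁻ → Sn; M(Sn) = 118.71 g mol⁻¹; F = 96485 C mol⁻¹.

5.13 g

n(Mg) = 1.05 / 24.31 = 0.04319 mol.
Since Mg²⁺ + 2 e⁻ → Mg, n(e⁻) passed = 2 × 0.04319 = 0.08638 mol.
Cells in series carry the same charge, so the same 0.08638 mol of electrons passes through cell 2.
Sn²⁺ + 2 e⁻ → Sn, so n(Sn) = 0.08638 / 2 = 0.04319 mol.
m(Sn) = 0.04319 × 118.71 = 5.13 g.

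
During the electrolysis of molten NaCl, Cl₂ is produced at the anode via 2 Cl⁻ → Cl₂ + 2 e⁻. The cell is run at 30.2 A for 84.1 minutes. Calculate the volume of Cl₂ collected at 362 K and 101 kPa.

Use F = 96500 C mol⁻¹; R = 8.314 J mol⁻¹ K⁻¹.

23.5 L

Q = I·t = 30.20 A × 5046.0 s = 152400 C.
n(e⁻) = Q/F = 152400 / 96500 = 1.579 mol.
2 electrons are transferred per Cl₂ molecule, so n(Cl₂) = 1.579 / 2 = 0.7896 mol.
V = nRT/P = (0.7896 × 8.314 × 362) / (101 × 10³ Pa) = 0.0235 m³ = 23.5 L.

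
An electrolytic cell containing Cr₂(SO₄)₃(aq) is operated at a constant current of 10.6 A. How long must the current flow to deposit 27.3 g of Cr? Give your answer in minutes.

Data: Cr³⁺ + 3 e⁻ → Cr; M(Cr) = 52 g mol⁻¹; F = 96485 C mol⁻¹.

239 min

n(Cr) = m/M = 27.3 / 52 = 0.5250 mol.
Each Cr atom requires 3 electrons, so n(e⁻) = 3 × 0.5250 = 1.575 mol.
Q = n(e⁻)·F = 1.575 × 96485 = 152000 C.
t = Q/I = 152000 / 10.60 A = 14340 s = 239 min.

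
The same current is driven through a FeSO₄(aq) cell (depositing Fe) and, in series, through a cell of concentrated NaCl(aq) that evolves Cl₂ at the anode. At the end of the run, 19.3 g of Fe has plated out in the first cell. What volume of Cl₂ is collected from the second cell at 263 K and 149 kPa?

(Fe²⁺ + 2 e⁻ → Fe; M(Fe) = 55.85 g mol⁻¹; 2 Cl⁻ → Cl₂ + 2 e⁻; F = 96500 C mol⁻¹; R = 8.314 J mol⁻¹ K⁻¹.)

n(Fe) = 19.3 / 55.85 = 0.3456 mol, so n(e⁻) = 2 × 0.3456 = 0.6911 mol.
The cells are in series, so the same 0.6911 mol of electrons passes through the second cell.
2 Cl⁻ → Cl₂ + 2 e⁻ — 2 mol e⁻ per mol Cl₂, so n(Cl₂) = 0.6911/2 = 0.3456 mol.
V = nRT/P = (0.3456 × 8.314 × 263) / (149 × 10³) = 0.00507 m³ = 5.07 L.

5.07 L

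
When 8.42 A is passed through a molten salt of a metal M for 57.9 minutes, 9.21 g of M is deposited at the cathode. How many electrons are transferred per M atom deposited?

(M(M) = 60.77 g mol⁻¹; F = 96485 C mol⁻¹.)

2

Q = I·t = 8.420 A × 3474.0 s = 29250 C, so n(e⁻) = 29250/96485 = 0.3032 mol.
n(M) deposited = 9.21 / 60.77 = 0.1516 mol.
Electrons per atom = n(e⁻)/n(M) = 0.3032 / 0.1516 = 2.00 ≈ 2, so the ion is M²⁺.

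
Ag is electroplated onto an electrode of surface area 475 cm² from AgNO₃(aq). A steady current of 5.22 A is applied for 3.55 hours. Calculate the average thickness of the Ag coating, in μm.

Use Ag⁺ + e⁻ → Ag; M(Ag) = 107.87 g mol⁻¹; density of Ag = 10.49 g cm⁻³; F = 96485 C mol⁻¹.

150 μm

Q = I·t = 5.220 × 12780 = 66710 C; n(e⁻) = 0.6914 mol.
n(Ag) = n(e⁻)/1 = 0.6914 mol, so m = 0.6914 × 107.87 = 74.58 g.
Volume = m/ρ = 74.58 / 10.49 = 7.110 cm³.
Thickness = V/A = 7.110 / 475 = 0.0150 cm = 150 μm.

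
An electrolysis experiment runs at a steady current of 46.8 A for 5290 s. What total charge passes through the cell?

2.48 × 10⁵ C

Q = I·t = 46.80 A × 5290.0 s = 2.48 × 10⁵ C.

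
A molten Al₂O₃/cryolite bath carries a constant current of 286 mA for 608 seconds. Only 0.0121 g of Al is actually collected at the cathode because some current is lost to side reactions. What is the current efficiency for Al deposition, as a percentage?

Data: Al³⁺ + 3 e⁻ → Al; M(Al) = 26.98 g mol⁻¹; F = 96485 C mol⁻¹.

Q = I·t = 0.2860 × 608.00 = 173.9 C; n(e⁻) = 173.9/96485 = 0.001802 mol.
Theoretical n(Al) = n(e⁻)/3 = 0.0006007 mol, i.e. m_theo = 0.0006007 × 26.98 = 0.01621 g.
Efficiency = m_actual / m_theo = 0.0121 / 0.01621 = 74.7 %.

74.7 %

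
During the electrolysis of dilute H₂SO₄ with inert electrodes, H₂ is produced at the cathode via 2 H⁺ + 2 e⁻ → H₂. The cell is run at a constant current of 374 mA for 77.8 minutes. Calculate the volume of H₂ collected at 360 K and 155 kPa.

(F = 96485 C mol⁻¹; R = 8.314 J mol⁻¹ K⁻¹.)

Q = I·t = 0.3740 A × 4668.0 s = 1746 C.
n(e⁻) = Q/F = 1746 / 96485 = 0.01809 mol.
2 electrons are transferred per H₂ molecule, so n(H₂) = 0.01809 / 2 = 0.009047 mol.
V = nRT/P = (0.009047 × 8.314 × 360) / (155 × 10³ Pa) = 1.75 × 10⁻⁴ m³ = 0.175 L.

0.175 L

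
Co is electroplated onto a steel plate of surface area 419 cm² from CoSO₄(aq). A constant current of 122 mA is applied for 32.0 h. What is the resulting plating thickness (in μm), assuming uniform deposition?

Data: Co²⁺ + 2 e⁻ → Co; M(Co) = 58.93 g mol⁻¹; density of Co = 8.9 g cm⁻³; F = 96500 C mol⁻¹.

Q = I·t = 0.1220 × 115200 = 14050 C; n(e⁻) = 0.1456 mol.
n(Co) = n(e⁻)/2 = 0.07282 mol, so m = 0.07282 × 58.93 = 4.291 g.
Volume = m/ρ = 4.291 / 8.9 = 0.4822 cm³.
Thickness = V/A = 0.4822 / 419 = 0.00115 cm = 11.5 μm.

11.5 μm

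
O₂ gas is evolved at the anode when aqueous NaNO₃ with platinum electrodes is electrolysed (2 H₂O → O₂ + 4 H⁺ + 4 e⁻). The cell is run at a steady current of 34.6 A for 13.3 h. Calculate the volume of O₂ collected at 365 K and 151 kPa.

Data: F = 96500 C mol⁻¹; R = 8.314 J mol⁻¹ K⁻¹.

Q = I·t = 34.60 A × 47880 s = 1657000 C.
n(e⁻) = Q/F = 1657000 / 96500 = 17.17 mol.
4 electrons are transferred per O₂ molecule, so n(O₂) = 17.17 / 4 = 4.292 mol.
V = nRT/P = (4.292 × 8.314 × 365) / (151 × 10³ Pa) = 0.0863 m³ = 86.3 L.

86.3 L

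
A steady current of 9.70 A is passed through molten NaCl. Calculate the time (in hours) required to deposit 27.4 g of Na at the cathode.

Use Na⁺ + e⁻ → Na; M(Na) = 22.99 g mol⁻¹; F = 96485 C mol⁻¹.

3.29 h

n(Na) = m/M = 27.4 / 22.99 = 1.192 mol.
Each Na atom requires 1 electron, so n(e⁻) = 1 × 1.192 = 1.192 mol.
Q = n(e⁻)·F = 1.192 × 96485 = 115000 C.
t = Q/I = 115000 / 9.700 A = 11850 s = 3.29 h.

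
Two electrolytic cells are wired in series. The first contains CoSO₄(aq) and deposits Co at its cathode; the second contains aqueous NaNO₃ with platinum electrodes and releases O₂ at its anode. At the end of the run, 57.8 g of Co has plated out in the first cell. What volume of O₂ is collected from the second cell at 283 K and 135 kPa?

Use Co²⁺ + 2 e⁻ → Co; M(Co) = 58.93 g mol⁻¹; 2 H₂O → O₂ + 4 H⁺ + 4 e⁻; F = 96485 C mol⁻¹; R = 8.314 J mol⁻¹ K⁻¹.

8.55 L

n(Co) = 57.8 / 58.93 = 0.9808 mol, so n(e⁻) = 2 × 0.9808 = 1.962 mol.
The cells are in series, so the same 1.962 mol of electrons passes through the second cell.
2 H₂O → O₂ + 4 H⁺ + 4 e⁻ — 4 mol e⁻ per mol O₂, so n(O₂) = 1.962/4 = 0.4904 mol.
V = nRT/P = (0.4904 × 8.314 × 283) / (135 × 10³) = 0.00855 m³ = 8.55 L.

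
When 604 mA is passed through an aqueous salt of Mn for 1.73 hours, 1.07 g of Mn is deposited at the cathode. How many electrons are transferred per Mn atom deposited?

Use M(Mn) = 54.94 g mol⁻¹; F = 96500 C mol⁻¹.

2

Q = I·t = 0.6040 A × 6228.0 s = 3762 C, so n(e⁻) = 3762/96500 = 0.03898 mol.
n(Mn) deposited = 1.07 / 54.94 = 0.01948 mol.
Electrons per atom = n(e⁻)/n(Mn) = 0.03898 / 0.01948 = 2.00 ≈ 2, so the ion is Mn²⁺.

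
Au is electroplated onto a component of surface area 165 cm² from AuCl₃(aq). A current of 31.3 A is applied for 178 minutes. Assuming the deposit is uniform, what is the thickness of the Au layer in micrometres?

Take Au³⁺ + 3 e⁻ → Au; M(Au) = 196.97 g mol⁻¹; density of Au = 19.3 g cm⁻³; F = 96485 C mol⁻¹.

714 μm

Q = I·t = 31.30 × 10680 = 334300 C; n(e⁻) = 3.465 mol.
n(Au) = n(e⁻)/3 = 1.155 mol, so m = 1.155 × 196.97 = 227.5 g.
Volume = m/ρ = 227.5 / 19.3 = 11.79 cm³.
Thickness = V/A = 11.79 / 165 = 0.0714 cm = 714 μm.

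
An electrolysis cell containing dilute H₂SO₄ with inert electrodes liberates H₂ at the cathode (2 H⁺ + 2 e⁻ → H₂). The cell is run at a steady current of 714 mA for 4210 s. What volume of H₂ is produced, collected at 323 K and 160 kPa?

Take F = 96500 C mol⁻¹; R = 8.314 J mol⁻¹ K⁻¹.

0.261 L

Q = I·t = 0.7140 A × 4210.0 s = 3006 C.
n(e⁻) = Q/F = 3006 / 96500 = 0.03115 mol.
2 electrons are transferred per H₂ molecule, so n(H₂) = 0.03115 / 2 = 0.01557 mol.
V = nRT/P = (0.01557 × 8.314 × 323) / (160 × 10³ Pa) = 2.61 × 10⁻⁴ m³ = 0.261 L.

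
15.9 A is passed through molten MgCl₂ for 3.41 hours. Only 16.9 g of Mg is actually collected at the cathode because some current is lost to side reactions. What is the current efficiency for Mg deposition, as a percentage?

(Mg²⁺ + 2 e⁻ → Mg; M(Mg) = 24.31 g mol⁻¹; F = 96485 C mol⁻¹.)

Q = I·t = 15.90 × 12276 = 195200 C; n(e⁻) = 195200/96485 = 2.023 mol.
Theoretical n(Mg) = n(e⁻)/2 = 1.011 mol, i.e. m_theo = 1.011 × 24.31 = 24.59 g.
Efficiency = m_actual / m_theo = 16.9 / 24.59 = 68.7 %.

68.7 %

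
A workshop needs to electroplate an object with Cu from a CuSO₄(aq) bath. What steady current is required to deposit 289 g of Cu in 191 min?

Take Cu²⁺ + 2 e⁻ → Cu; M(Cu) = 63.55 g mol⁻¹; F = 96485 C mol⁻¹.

n(Cu) = 289 / 63.55 = 4.548 mol.
n(e⁻) = 2 × 4.548 = 9.095 mol.
Q = n(e⁻)·F = 9.095 × 96485 = 877600 C.
I = Q/t = 877600 / 11460 s = 76.6 A.

76.6 A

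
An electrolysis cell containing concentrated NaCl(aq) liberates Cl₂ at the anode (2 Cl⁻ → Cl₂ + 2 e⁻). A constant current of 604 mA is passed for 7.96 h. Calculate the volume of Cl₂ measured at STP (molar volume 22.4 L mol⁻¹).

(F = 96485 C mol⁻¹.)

Q = I·t = 0.6040 A × 28656 s = 17310 C.
n(e⁻) = Q/F = 17310 / 96485 = 0.1794 mol.
2 electrons are transferred per Cl₂ molecule, so n(Cl₂) = 0.1794 / 2 = 0.08969 mol.
V = n × V_m = 0.08969 × 22.4 = 2.01 L.

2.01 L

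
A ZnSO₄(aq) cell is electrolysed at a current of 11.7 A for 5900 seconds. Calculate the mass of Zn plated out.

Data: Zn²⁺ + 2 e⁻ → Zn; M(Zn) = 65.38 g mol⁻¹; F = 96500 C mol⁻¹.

23.4 g

Q = I·t = 11.70 A × 5900.0 s = 69030 C.
n(e⁻) = Q/F = 69030 / 96500 = 0.7153 mol.
Zn²⁺ + 2 e⁻ → Zn, so n(Zn) = n(e⁻)/2 = 0.3577 mol.
m = n·M = 0.3577 × 65.38 = 23.4 g.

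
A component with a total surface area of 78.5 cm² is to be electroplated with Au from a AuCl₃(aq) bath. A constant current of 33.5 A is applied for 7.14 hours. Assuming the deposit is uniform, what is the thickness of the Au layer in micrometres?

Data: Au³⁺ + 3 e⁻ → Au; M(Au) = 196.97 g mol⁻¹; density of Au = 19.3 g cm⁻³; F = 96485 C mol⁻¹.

Q = I·t = 33.50 × 25704 = 861100 C; n(e⁻) = 8.925 mol.
n(Au) = n(e⁻)/3 = 2.975 mol, so m = 2.975 × 196.97 = 586.0 g.
Volume = m/ρ = 586.0 / 19.3 = 30.36 cm³.
Thickness = V/A = 30.36 / 78.5 = 0.387 cm = 3870 μm.

3870 μm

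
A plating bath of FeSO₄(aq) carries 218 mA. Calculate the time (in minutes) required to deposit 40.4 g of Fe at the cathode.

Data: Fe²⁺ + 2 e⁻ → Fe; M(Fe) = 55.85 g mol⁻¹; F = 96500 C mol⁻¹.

10700 min

n(Fe) = m/M = 40.4 / 55.85 = 0.7234 mol.
Each Fe atom requires 2 electrons, so n(e⁻) = 2 × 0.7234 = 1.447 mol.
Q = n(e⁻)·F = 1.447 × 96500 = 139600 C.
t = Q/I = 139600 / 0.2180 A = 640400 s = 10700 min.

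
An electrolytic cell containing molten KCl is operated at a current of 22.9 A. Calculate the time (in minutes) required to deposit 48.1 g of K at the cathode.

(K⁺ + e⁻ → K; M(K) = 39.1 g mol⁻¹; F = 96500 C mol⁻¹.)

86.4 min

n(K) = m/M = 48.1 / 39.1 = 1.230 mol.
Each K atom requires 1 electron, so n(e⁻) = 1 × 1.230 = 1.230 mol.
Q = n(e⁻)·F = 1.230 × 96500 = 118700 C.
t = Q/I = 118700 / 22.90 A = 5184 s = 86.4 min.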